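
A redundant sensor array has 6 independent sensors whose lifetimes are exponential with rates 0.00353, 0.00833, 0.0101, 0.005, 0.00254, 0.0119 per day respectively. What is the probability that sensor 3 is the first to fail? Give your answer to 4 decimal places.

0.2440

The time to first failure is exponential with rate Σλ = 0.00353 + 0.00833 + 0.0101 + 0.005 + 0.00254 + 0.0119 = 0.0414.
P(sensor 3 first) = λ_3/Σλ = 0.0101/0.0414 ≈ 0.2440.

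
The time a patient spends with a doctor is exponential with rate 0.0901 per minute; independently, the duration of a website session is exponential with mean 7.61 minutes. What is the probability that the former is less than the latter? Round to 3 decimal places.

0.407

λ_1 = 0.0901, λ_2 = 1/7.61 = 0.131406.
For independent exponentials, P(the former < the latter) = λ_1/(λ_1+λ_2) = 0.0901/0.221506 ≈ 0.407.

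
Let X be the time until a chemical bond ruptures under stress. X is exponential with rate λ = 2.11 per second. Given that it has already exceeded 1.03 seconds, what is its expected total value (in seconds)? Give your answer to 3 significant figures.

By memorylessness, E[X | X > 1.03] = 1.03 + 1/λ = 1.03 + 0.473934 = 1.50393 seconds.

1.50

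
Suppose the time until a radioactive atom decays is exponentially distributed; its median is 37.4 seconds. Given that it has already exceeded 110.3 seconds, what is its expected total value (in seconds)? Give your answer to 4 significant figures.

164.3

For an exponential, median = ln(2)/λ, so λ = ln 2 / 37.4 = 0.0185333 per second.
By memorylessness, E[X | X > 110.3] = 110.3 + 1/λ = 110.3 + 53.9568 = 164.257 seconds.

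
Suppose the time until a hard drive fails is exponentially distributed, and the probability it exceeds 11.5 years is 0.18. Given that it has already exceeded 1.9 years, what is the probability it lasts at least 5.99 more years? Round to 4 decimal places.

From e^(−λ·11.5) = 0.18, λ = −ln(0.18)/11.5 = 0.149113.
Memoryless: P(X > 1.9+5.99 | X > 1.9) = P(X > 5.99) = e^(−0.149113·5.99) ≈ 0.4093.

0.4093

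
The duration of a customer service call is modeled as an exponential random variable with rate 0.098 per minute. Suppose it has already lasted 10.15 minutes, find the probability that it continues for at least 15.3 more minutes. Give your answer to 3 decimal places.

0.223

By the memoryless property, P(X > 10.15+15.3 | X > 10.15) = P(X > 15.3).
P(X > 15.3) = e^(−1.4994) ≈ 0.223.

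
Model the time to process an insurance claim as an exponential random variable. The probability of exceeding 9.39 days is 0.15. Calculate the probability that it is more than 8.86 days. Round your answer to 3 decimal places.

0.167

e^(−λ·9.39) = 0.15 ⇒ λ = −ln(0.15)/9.39 = 0.202036.
P(X > 8.86) = e^(−0.202036·8.86) = e^(−1.79) ≈ 0.167.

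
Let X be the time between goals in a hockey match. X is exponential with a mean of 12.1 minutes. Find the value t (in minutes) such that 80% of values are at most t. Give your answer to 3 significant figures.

19.5

The rate is λ = 1/12.1 = 0.0826446 per minute.
Set 1 − e^(−λt) = 0.8, so t = −ln(0.2)/λ = 1.6094/0.0826446 ≈ 19.4742 minutes.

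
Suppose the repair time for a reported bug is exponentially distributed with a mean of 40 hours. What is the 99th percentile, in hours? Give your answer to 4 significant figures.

184.2

The rate is λ = 1/40 = 0.025 per hour.
Set 1 − e^(−λt) = 0.99, so t = −ln(0.01)/λ = 4.6052/0.025 ≈ 184.207 hours.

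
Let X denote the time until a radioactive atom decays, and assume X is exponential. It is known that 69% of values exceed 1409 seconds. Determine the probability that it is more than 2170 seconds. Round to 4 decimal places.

e^(−λ·1409) = 0.69 ⇒ λ = −ln(0.69)/1409 = 0.000263353.
P(X > 2170) = e^(−0.000263353·2170) = e^(−0.57147) ≈ 0.5647.

0.5647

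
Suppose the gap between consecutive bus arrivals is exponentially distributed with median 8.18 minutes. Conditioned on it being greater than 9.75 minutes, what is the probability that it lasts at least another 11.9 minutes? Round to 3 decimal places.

For an exponential, median = ln(2)/λ, so λ = ln 2 / 8.18 = 0.0847368 per minute.
P(X > s+t | X > s) = e^(−λ(s+t))/e^(−λs) = e^(−λt), independent of s = 9.75.
P(X > 11.9) = e^(−1.0084) ≈ 0.365.

0.365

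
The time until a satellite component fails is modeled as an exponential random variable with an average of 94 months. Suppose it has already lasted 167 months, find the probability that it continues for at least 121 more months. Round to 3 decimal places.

0.276

The rate is λ = 1/94 = 0.0106383 per month.
The exponential is memoryless, so the remaining time is again Exp(λ): the condition X > 167 is irrelevant.
P(X > 121) = e^(−1.2872) ≈ 0.276.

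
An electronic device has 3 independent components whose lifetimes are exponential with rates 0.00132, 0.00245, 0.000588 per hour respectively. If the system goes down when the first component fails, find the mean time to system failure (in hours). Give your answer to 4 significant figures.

229.5

The time to first failure is exponential with rate Σλ = 0.00132 + 0.00245 + 0.000588 = 0.004358.
E[min] = 1/Σλ = 1/0.004358 = 229.463 hours.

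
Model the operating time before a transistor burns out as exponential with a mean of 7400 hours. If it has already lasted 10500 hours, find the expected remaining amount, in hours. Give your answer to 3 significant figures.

7400

The rate is λ = 1/7400 = 0.000135135 per hour.
By memorylessness, the remaining amount past any threshold is again Exp(λ) with mean 1/λ = 7400 hours.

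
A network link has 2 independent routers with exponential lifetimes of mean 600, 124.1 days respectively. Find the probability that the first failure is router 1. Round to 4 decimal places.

Rates: λ_i = 1/mean_i → 0.00166667, 0.00805802; Σλ = 0.00972468.
P(router 1 first) = λ_1/Σλ = 0.00166667/0.00972468 ≈ 0.1714.

0.1714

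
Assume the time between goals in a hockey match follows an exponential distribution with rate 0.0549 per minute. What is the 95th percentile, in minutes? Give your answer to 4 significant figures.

Set 1 − e^(−λt) = 0.95, so t = −ln(0.05)/λ = 2.9957/0.0549 ≈ 54.5671 minutes.

54.57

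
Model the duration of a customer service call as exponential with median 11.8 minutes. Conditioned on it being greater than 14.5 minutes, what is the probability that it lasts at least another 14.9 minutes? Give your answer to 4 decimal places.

0.4168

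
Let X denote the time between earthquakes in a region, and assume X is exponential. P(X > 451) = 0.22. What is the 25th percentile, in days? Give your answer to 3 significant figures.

85.7

e^(−λ·451) = 0.22 ⇒ λ = −ln(0.22)/451 = 0.00335727.
25th percentile: 1 − e^(−λt) = 0.25, t = −ln(0.75)/λ = 85.6893 days.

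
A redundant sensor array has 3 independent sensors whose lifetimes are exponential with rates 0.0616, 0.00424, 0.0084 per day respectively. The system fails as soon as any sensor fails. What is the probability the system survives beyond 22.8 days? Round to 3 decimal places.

0.184

The time to first failure is exponential with rate Σλ = 0.0616 + 0.00424 + 0.0084 = 0.07424.
P(min > 22.8) = e^(−0.07424·22.8) = e^(−1.6927) ≈ 0.184.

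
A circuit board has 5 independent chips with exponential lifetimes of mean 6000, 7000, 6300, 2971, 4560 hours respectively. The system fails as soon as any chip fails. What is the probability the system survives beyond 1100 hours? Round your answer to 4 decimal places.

The first failure time is exponential with rate Σλ_i = 1/6000 + 1/7000 + 1/6300 + 1/2971 + 1/4560 = 0.00102414 per hour.
P(min > 1100) = e^(−0.00102414·1100) = e^(−1.1266) ≈ 0.3241.

0.3241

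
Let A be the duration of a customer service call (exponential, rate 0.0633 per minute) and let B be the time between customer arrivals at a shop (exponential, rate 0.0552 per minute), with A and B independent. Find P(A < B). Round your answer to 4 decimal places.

0.5342

λ_1 = 0.0633, λ_2 = 0.0552.
For independent exponentials, P(A < B) = λ_1/(λ_1+λ_2) = 0.0633/0.1185 ≈ 0.5342.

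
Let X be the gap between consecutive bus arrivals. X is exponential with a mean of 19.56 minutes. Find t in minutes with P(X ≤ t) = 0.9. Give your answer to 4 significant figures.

The rate is λ = 1/19.56 = 0.0511247 per minute.
Set 1 − e^(−λt) = 0.9, so t = −ln(0.1)/λ = 2.3026/0.0511247 ≈ 45.0386 minutes.

45.04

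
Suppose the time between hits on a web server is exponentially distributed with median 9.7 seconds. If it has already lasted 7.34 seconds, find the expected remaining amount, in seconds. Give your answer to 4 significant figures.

13.99

For an exponential, median = ln(2)/λ, so λ = ln 2 / 9.7 = 0.0714585 per second.
By memorylessness, the remaining amount past any threshold is again Exp(λ) with mean 1/λ = 13.9941 seconds.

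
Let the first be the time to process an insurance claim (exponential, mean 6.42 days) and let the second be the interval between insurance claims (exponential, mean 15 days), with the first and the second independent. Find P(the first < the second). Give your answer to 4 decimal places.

0.7003

λ_1 = 1/6.42 = 0.155763, λ_2 = 1/15 = 0.0666667.
For independent exponentials, P(the first < the second) = λ_1/(λ_1+λ_2) = 0.155763/0.22243 ≈ 0.7003.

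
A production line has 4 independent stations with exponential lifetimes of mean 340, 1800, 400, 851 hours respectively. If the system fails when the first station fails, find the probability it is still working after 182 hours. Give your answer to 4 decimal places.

0.2711

The first failure time is exponential with rate Σλ_i = 1/340 + 1/1800 + 1/400 + 1/851 = 0.00717182 per hour.
P(min > 182) = e^(−0.00717182·182) = e^(−1.3053) ≈ 0.2711.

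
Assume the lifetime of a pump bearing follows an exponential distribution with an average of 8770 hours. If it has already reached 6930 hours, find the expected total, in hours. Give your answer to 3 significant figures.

The rate is λ = 1/8770 = 0.000114025 per hour.
By memorylessness, E[X | X > 6930] = 6930 + 1/λ = 6930 + 8770 = 15700 hours.

15700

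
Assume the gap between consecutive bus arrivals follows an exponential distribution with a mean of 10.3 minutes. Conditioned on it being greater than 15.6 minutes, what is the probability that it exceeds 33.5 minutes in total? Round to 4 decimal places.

0.1759

The rate is λ = 1/10.3 = 0.0970874 per minute.
The exponential is memoryless, so the remaining time is again Exp(λ): the condition X > 15.6 is irrelevant.
P(X > 17.9) = e^(−1.7379) ≈ 0.1759.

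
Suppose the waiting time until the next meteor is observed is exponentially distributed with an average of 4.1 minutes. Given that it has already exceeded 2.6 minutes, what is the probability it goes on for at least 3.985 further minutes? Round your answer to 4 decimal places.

0.3783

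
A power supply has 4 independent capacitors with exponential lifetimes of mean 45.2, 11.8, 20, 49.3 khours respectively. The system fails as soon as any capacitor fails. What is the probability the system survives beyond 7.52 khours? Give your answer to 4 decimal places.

0.2639

The first failure time is exponential with rate Σλ_i = 1/45.2 + 1/11.8 + 1/20 + 1/49.3 = 0.177154 per khour.
P(min > 7.52) = e^(−0.177154·7.52) = e^(−1.3322) ≈ 0.2639.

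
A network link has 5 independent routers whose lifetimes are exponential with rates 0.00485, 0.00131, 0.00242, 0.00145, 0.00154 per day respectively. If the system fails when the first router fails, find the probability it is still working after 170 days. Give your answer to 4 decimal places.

0.1399

The time to first failure is exponential with rate Σλ = 0.00485 + 0.00131 + 0.00242 + 0.00145 + 0.00154 = 0.01157.
P(min > 170) = e^(−0.01157·170) = e^(−1.9669) ≈ 0.1399.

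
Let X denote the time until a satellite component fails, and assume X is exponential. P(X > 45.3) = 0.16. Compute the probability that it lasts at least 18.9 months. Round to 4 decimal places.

0.4655

e^(−λ·45.3) = 0.16 ⇒ λ = −ln(0.16)/45.3 = 0.0404543.
P(X > 18.9) = e^(−0.0404543·18.9) = e^(−0.76459) ≈ 0.4655.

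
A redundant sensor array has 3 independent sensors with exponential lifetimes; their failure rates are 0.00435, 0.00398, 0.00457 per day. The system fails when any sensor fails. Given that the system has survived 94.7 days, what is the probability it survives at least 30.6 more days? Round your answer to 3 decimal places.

Time to first failure ~ Exp(Σλ) with Σλ = 0.0129.
By memorylessness, P(T > 94.7+30.6 | T > 94.7) = P(T > 30.6) = e^(−0.0129·30.6) ≈ 0.674.

0.674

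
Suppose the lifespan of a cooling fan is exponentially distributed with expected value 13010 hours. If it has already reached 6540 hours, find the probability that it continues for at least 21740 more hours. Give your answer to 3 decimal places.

0.188

The rate is λ = 1/13010 = 0.000076864 per hour.
P(X > s+t | X > s) = e^(−λ(s+t))/e^(−λs) = e^(−λt), independent of s = 6540.
P(X > 21740) = e^(−1.671) ≈ 0.188.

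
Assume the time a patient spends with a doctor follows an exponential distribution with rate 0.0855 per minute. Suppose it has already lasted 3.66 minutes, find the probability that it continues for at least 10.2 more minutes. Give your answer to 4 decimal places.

By the memoryless property, P(X > 3.66+10.2 | X > 3.66) = P(X > 10.2).
P(X > 10.2) = e^(−0.8721) ≈ 0.4181.

0.4181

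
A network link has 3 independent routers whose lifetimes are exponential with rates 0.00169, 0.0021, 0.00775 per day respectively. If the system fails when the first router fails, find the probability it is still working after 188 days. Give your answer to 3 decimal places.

The time to first failure is exponential with rate Σλ = 0.00169 + 0.0021 + 0.00775 = 0.01154.
P(min > 188) = e^(−0.01154·188) = e^(−2.1695) ≈ 0.114.

0.114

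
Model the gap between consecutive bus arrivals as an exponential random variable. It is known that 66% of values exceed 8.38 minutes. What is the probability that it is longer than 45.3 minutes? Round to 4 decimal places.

0.1058

e^(−λ·8.38) = 0.66 ⇒ λ = −ln(0.66)/8.38 = 0.0495842.
P(X > 45.3) = e^(−0.0495842·45.3) = e^(−2.2462) ≈ 0.1058.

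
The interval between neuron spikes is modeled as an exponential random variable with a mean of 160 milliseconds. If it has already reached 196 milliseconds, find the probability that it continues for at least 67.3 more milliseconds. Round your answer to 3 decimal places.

The rate is λ = 1/160 = 0.00625 per millisecond.
P(X > s+t | X > s) = e^(−λ(s+t))/e^(−λs) = e^(−λt), independent of s = 196.
P(X > 67.3) = e^(−0.42063) ≈ 0.657.

0.657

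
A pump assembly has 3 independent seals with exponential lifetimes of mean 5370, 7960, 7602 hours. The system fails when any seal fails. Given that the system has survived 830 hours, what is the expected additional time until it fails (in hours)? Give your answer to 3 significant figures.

First-failure rate Σλ = 1/5370 + 1/7960 + 1/7602 = 0.000443392.
By memorylessness the expected residual is 1/Σλ = 2255.34 hours, regardless of the 830 already elapsed.

2260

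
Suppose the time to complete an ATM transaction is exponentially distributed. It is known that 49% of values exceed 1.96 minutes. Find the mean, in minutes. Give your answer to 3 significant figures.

e^(−λ·1.96) = 0.49 ⇒ λ = −ln(0.49)/1.96 = 0.363954.
Mean = 1/λ = 2.7476 minutes.

2.75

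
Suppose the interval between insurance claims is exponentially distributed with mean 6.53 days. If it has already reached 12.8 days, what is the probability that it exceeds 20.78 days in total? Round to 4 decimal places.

0.2946

The rate is λ = 1/6.53 = 0.153139 per day.
By the memoryless property, P(X > 12.8+7.98 | X > 12.8) = P(X > 7.98).
P(X > 7.98) = e^(−1.2221) ≈ 0.2946.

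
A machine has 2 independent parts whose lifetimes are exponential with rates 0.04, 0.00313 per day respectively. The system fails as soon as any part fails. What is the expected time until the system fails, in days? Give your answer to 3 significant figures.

The time to first failure is exponential with rate Σλ = 0.04 + 0.00313 = 0.04313.
E[min] = 1/Σλ = 1/0.04313 = 23.1857 days.

23.2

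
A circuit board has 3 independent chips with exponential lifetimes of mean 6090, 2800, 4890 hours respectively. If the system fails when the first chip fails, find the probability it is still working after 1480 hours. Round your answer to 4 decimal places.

The first failure time is exponential with rate Σλ_i = 1/6090 + 1/2800 + 1/4890 = 0.000725845 per hour.
P(min > 1480) = e^(−0.000725845·1480) = e^(−1.0743) ≈ 0.3416.

0.3416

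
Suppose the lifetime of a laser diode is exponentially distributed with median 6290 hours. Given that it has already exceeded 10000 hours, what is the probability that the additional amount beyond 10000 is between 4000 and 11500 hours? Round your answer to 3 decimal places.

0.362

For an exponential, median = ln(2)/λ, so λ = ln 2 / 6290 = 0.000110198 per hour.
Memoryless: the residual past 10000 is again Exp(λ).
P(4000 < residual < 11500) = e^(−λ·4000) − e^(−λ·11500) = 0.64353 − 0.28160 ≈ 0.362.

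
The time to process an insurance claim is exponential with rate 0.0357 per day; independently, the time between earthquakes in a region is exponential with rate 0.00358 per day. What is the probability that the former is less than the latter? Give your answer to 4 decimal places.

0.9089

λ_1 = 0.0357, λ_2 = 0.00358.
For independent exponentials, P(the former < the latter) = λ_1/(λ_1+λ_2) = 0.0357/0.03928 ≈ 0.9089.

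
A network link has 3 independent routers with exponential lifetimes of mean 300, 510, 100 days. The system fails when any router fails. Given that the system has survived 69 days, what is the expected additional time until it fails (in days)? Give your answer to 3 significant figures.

First-failure rate Σλ = 1/300 + 1/510 + 1/100 = 0.0152941.
By memorylessness the expected residual is 1/Σλ = 65.3846 days, regardless of the 69 already elapsed.

65.4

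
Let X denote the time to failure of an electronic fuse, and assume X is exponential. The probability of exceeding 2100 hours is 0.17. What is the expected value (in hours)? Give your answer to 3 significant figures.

1190

e^(−λ·2100) = 0.17 ⇒ λ = −ln(0.17)/2100 = 0.000843789.
Mean = 1/λ = 1185.13 hours.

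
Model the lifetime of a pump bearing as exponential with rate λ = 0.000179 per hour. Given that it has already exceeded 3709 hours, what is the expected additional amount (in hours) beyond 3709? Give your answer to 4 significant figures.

By memorylessness, the remaining amount past any threshold is again Exp(λ) with mean 1/λ = 5586.59 hours.

5587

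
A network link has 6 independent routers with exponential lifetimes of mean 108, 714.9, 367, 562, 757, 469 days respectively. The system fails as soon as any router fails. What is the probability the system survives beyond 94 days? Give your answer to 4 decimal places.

0.1738

The first failure time is exponential with rate Σλ_i = 1/108 + 1/714.9 + 1/367 + 1/562 + 1/757 + 1/469 = 0.0186154 per day.
P(min > 94) = e^(−0.0186154·94) = e^(−1.7498) ≈ 0.1738.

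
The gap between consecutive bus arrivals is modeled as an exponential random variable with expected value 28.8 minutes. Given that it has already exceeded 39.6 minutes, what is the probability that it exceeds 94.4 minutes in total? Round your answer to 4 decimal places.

0.1492

The rate is λ = 1/28.8 = 0.0347222 per minute.
By the memoryless property, P(X > 39.6+54.8 | X > 39.6) = P(X > 54.8).
P(X > 54.8) = e^(−1.9028) ≈ 0.1492.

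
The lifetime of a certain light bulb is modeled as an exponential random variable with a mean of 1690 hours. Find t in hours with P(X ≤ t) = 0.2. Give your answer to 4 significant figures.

377.1

The rate is λ = 1/1690 = 0.000591716 per hour.
Set 1 − e^(−λt) = 0.2, so t = −ln(0.8)/λ = 0.22314/0.000591716 ≈ 377.113 hours.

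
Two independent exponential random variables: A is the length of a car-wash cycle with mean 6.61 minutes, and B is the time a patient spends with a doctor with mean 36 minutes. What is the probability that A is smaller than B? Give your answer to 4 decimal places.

λ_1 = 1/6.61 = 0.151286, λ_2 = 1/36 = 0.0277778.
For independent exponentials, P(A < B) = λ_1/(λ_1+λ_2) = 0.151286/0.179064 ≈ 0.8449.

0.8449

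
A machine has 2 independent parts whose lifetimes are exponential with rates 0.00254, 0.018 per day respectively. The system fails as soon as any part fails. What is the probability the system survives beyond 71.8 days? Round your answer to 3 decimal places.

0.229

The time to first failure is exponential with rate Σλ = 0.00254 + 0.018 = 0.02054.
P(min > 71.8) = e^(−0.02054·71.8) = e^(−1.4748) ≈ 0.229.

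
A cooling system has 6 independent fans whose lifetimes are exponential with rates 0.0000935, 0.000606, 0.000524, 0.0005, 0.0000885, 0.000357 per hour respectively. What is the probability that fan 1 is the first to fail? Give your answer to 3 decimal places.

The time to first failure is exponential with rate Σλ = 0.0000935 + 0.000606 + 0.000524 + 0.0005 + 0.0000885 + 0.000357 = 0.002169.
P(fan 1 first) = λ_1/Σλ = 0.0000935/0.002169 ≈ 0.043.

0.043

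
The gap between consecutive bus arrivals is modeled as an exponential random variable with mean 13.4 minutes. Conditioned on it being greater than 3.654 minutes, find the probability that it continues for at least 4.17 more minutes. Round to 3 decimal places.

0.733

The rate is λ = 1/13.4 = 0.0746269 per minute.
The exponential is memoryless, so the remaining time is again Exp(λ): the condition X > 3.654 is irrelevant.
P(X > 4.17) = e^(−0.31119) ≈ 0.733.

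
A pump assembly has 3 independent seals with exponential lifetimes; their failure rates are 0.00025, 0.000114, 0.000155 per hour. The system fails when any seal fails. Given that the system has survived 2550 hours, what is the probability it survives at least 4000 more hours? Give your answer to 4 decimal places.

0.1254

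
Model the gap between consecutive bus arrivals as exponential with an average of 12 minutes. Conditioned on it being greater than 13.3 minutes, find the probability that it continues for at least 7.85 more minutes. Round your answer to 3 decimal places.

0.520

The rate is λ = 1/12 = 0.0833333 per minute.
By the memoryless property, P(X > 13.3+7.85 | X > 13.3) = P(X > 7.85).
P(X > 7.85) = e^(−0.65417) ≈ 0.520.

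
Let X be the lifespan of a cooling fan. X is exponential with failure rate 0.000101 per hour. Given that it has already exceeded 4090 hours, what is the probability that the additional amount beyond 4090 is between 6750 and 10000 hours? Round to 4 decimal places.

Memoryless: the residual past 4090 is again Exp(λ).
P(6750 < residual < 10000) = e^(−λ·6750) − e^(−λ·10000) = 0.50573 − 0.36422 ≈ 0.1415.

0.1415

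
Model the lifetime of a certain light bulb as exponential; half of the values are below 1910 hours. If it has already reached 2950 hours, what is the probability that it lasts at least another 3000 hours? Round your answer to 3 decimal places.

0.337

For an exponential, median = ln(2)/λ, so λ = ln 2 / 1910 = 0.000362904 per hour.
By the memoryless property, P(X > 2950+3000 | X > 2950) = P(X > 3000).
P(X > 3000) = e^(−1.0887) ≈ 0.337.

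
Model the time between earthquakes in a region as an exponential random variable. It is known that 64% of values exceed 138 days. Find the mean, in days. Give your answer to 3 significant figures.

309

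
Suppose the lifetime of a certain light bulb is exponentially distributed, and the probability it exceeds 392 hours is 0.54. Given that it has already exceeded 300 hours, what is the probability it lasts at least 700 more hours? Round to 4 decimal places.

From e^(−λ·392) = 0.54, λ = −ln(0.54)/392 = 0.0015719.
Memoryless: P(X > 300+700 | X > 300) = P(X > 700) = e^(−0.0015719·700) ≈ 0.3328.

0.3328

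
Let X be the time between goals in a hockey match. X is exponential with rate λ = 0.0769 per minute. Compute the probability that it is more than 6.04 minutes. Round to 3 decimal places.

P(X > 6.04) = e^(−λ·6.04) = e^(−0.46448) ≈ 0.628.

0.628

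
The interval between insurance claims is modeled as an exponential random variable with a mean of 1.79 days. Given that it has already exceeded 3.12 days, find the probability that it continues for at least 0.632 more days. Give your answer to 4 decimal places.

The rate is λ = 1/1.79 = 0.558659 per day.
The exponential is memoryless, so the remaining time is again Exp(λ): the condition X > 3.12 is irrelevant.
P(X > 0.632) = e^(−0.35307) ≈ 0.7025.

0.7025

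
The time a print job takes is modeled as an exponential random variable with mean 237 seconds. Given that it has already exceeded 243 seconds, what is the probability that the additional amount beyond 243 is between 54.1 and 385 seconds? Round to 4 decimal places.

The rate is λ = 1/237 = 0.00421941 per second.
Memoryless: the residual past 243 is again Exp(λ).
P(54.1 < residual < 385) = e^(−λ·54.1) − e^(−λ·385) = 0.79591 − 0.19702 ≈ 0.5989.

0.5989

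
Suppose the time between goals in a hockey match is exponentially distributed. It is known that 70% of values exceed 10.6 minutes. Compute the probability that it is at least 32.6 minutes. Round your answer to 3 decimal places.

0.334

e^(−λ·10.6) = 0.70 ⇒ λ = −ln(0.70)/10.6 = 0.0336486.
P(X > 32.6) = e^(−0.0336486·32.6) = e^(−1.0969) ≈ 0.334.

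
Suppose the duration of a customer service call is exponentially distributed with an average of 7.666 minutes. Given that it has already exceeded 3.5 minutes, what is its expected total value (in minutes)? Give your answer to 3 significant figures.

The rate is λ = 1/7.666 = 0.130446 per minute.
By memorylessness, E[X | X > 3.5] = 3.5 + 1/λ = 3.5 + 7.666 = 11.166 minutes.

11.2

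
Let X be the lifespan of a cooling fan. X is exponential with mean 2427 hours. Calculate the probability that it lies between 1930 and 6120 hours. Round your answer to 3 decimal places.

0.371

The rate is λ = 1/2427 = 0.000412031 per hour.
P(1930 < X < 6120) = e^(−λ·1930) − e^(−λ·6120) = 0.45148 − 0.08033 ≈ 0.371.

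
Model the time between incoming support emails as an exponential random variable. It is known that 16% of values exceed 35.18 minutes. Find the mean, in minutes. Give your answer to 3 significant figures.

19.2

e^(−λ·35.18) = 0.16 ⇒ λ = −ln(0.16)/35.18 = 0.0520916.
Mean = 1/λ = 19.197 minutes.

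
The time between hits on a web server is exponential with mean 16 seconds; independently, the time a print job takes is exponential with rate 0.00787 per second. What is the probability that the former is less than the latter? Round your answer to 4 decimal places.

λ_1 = 1/16 = 0.0625, λ_2 = 0.00787.
For independent exponentials, P(the former < the latter) = λ_1/(λ_1+λ_2) = 0.0625/0.07037 ≈ 0.8882.

0.8882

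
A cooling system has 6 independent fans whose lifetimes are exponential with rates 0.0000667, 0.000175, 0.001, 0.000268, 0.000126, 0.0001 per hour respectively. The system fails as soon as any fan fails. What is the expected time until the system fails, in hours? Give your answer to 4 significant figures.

576.1

The time to first failure is exponential with rate Σλ = 0.0000667 + 0.000175 + 0.001 + 0.000268 + 0.000126 + 0.0001 = 0.0017357.
E[min] = 1/Σλ = 1/0.0017357 = 576.136 hours.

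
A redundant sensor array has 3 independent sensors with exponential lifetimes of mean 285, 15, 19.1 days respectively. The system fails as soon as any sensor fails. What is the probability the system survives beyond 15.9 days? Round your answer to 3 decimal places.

0.143

The first failure time is exponential with rate Σλ_i = 1/285 + 1/15 + 1/19.1 = 0.122531 per day.
P(min > 15.9) = e^(−0.122531·15.9) = e^(−1.9483) ≈ 0.143.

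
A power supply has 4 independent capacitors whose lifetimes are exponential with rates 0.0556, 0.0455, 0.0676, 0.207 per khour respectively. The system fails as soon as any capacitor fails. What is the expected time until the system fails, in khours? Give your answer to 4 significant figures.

The time to first failure is exponential with rate Σλ = 0.0556 + 0.0455 + 0.0676 + 0.207 = 0.3757.
E[min] = 1/Σλ = 1/0.3757 = 2.6617 khours.

2.662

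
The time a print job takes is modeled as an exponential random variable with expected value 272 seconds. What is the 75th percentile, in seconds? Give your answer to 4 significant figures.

The rate is λ = 1/272 = 0.00367647 per second.
Set 1 − e^(−λt) = 0.75, so t = −ln(0.25)/λ = 1.3863/0.00367647 ≈ 377.072 seconds.

377.1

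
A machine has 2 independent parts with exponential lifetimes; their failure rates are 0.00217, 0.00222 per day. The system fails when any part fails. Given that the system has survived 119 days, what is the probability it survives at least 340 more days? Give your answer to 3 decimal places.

Time to first failure ~ Exp(Σλ) with Σλ = 0.00439.
By memorylessness, P(T > 119+340 | T > 119) = P(T > 340) = e^(−0.00439·340) ≈ 0.225.

0.225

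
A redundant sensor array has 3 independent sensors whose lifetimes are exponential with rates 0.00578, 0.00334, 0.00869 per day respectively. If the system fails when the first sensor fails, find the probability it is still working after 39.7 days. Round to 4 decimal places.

0.4931

The time to first failure is exponential with rate Σλ = 0.00578 + 0.00334 + 0.00869 = 0.01781.
P(min > 39.7) = e^(−0.01781·39.7) = e^(−0.70706) ≈ 0.4931.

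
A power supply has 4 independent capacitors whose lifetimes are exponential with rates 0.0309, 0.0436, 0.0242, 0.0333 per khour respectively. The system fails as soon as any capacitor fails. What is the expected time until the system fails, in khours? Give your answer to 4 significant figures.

The time to first failure is exponential with rate Σλ = 0.0309 + 0.0436 + 0.0242 + 0.0333 = 0.132.
E[min] = 1/Σλ = 1/0.132 = 7.57576 khours.

7.576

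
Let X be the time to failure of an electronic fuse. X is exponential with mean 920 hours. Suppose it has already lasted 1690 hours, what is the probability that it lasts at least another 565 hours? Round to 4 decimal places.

0.5411

The rate is λ = 1/920 = 0.00108696 per hour.
The exponential is memoryless, so the remaining time is again Exp(λ): the condition X > 1690 is irrelevant.
P(X > 565) = e^(−0.61413) ≈ 0.5411.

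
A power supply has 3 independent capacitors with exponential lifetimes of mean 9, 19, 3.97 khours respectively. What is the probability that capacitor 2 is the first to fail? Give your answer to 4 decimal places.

Rates: λ_i = 1/mean_i → 0.111111, 0.0526316, 0.251889; Σλ = 0.415632.
P(capacitor 2 first) = λ_2/Σλ = 0.0526316/0.415632 ≈ 0.1266.

0.1266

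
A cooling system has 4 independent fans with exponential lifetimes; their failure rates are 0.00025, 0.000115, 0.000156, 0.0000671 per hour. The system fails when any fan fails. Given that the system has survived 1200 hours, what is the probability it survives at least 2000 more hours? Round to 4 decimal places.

Time to first failure ~ Exp(Σλ) with Σλ = 0.0005881.
By memorylessness, P(T > 1200+2000 | T > 1200) = P(T > 2000) = e^(−0.0005881·2000) ≈ 0.3084.

0.3084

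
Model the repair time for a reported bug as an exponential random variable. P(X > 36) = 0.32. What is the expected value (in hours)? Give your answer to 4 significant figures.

31.59

e^(−λ·36) = 0.32 ⇒ λ = −ln(0.32)/36 = 0.031651.
Mean = 1/λ = 31.5946 hours.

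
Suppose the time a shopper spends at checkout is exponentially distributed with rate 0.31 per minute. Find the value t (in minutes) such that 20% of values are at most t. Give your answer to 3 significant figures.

0.720

Set 1 − e^(−λt) = 0.2, so t = −ln(0.8)/λ = 0.22314/0.31 ≈ 0.719818 minutes.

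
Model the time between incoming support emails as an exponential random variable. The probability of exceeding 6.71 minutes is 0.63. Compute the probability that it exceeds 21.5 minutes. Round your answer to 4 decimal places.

0.2275

e^(−λ·6.71) = 0.63 ⇒ λ = −ln(0.63)/6.71 = 0.0688577.
P(X > 21.5) = e^(−0.0688577·21.5) = e^(−1.4804) ≈ 0.2275.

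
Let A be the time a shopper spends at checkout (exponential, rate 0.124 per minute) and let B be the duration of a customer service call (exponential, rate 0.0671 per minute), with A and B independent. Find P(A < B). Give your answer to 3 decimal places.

0.649

λ_1 = 0.124, λ_2 = 0.0671.
For independent exponentials, P(A < B) = λ_1/(λ_1+λ_2) = 0.124/0.1911 ≈ 0.649.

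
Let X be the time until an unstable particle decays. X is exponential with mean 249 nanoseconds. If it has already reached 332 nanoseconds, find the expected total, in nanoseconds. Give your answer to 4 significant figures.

581.0

The rate is λ = 1/249 = 0.00401606 per nanosecond.
By memorylessness, E[X | X > 332] = 332 + 1/λ = 332 + 249 = 581 nanoseconds.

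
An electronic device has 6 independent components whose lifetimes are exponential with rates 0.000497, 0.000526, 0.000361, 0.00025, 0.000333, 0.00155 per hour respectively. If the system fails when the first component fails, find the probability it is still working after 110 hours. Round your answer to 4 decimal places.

0.6792

The time to first failure is exponential with rate Σλ = 0.000497 + 0.000526 + 0.000361 + 0.00025 + 0.000333 + 0.00155 = 0.003517.
P(min > 110) = e^(−0.003517·110) = e^(−0.38687) ≈ 0.6792.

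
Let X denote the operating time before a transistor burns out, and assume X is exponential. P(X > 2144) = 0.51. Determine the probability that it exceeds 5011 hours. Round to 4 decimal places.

e^(−λ·2144) = 0.51 ⇒ λ = −ln(0.51)/2144 = 0.00031406.
P(X > 5011) = e^(−0.00031406·5011) = e^(−1.5738) ≈ 0.2073.

0.2073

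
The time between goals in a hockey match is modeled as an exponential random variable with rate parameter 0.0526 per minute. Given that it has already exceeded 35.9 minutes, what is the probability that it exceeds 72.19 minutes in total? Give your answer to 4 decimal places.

P(X > s+t | X > s) = e^(−λ(s+t))/e^(−λs) = e^(−λt), independent of s = 35.9.
P(X > 36.29) = e^(−1.9089) ≈ 0.1483.

0.1483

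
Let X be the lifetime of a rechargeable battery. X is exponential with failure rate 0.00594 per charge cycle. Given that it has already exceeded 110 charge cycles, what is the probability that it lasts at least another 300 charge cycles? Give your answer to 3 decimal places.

0.168

By the memoryless property, P(X > 110+300 | X > 110) = P(X > 300).
P(X > 300) = e^(−1.782) ≈ 0.168.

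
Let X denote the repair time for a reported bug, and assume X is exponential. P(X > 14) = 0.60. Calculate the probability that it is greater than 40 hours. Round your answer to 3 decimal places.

0.232

e^(−λ·14) = 0.60 ⇒ λ = −ln(0.60)/14 = 0.0364875.
P(X > 40) = e^(−0.0364875·40) = e^(−1.4595) ≈ 0.232.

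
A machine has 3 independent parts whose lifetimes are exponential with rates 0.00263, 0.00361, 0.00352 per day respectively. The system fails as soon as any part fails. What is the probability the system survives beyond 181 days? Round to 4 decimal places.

0.1709

The time to first failure is exponential with rate Σλ = 0.00263 + 0.00361 + 0.00352 = 0.00976.
P(min > 181) = e^(−0.00976·181) = e^(−1.7666) ≈ 0.1709.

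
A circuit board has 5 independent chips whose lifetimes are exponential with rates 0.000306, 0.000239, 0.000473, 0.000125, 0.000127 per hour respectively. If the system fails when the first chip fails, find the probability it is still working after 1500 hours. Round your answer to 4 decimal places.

0.1488

The time to first failure is exponential with rate Σλ = 0.000306 + 0.000239 + 0.000473 + 0.000125 + 0.000127 = 0.00127.
P(min > 1500) = e^(−0.00127·1500) = e^(−1.905) ≈ 0.1488.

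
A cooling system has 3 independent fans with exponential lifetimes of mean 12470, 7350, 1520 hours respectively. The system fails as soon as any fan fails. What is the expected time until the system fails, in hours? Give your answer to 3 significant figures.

1140

The first failure time is exponential with rate Σλ_i = 1/12470 + 1/7350 + 1/1520 = 0.000874142 per hour.
E[min] = 1/Σλ = 1/0.000874142 = 1143.98 hours.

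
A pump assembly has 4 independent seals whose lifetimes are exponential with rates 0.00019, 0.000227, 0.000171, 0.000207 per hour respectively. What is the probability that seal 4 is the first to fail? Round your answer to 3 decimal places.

0.260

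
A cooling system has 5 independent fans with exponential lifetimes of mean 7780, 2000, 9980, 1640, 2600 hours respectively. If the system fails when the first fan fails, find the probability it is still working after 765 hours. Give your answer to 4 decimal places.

0.2676

The first failure time is exponential with rate Σλ_i = 1/7780 + 1/2000 + 1/9980 + 1/1640 + 1/2600 = 0.00172311 per hour.
P(min > 765) = e^(−0.00172311·765) = e^(−1.3182) ≈ 0.2676.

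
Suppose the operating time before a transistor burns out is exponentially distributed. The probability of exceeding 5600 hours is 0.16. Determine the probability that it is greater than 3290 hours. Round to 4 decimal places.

e^(−λ·5600) = 0.16 ⇒ λ = −ln(0.16)/5600 = 0.000327247.
P(X > 3290) = e^(−0.000327247·3290) = e^(−1.0766) ≈ 0.3407.

0.3407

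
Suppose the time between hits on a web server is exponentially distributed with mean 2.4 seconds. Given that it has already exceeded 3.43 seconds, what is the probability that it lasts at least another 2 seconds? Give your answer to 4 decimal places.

0.4346

The rate is λ = 1/2.4 = 0.416667 per second.
P(X > s+t | X > s) = e^(−λ(s+t))/e^(−λs) = e^(−λt), independent of s = 3.43.
P(X > 2) = e^(−0.83333) ≈ 0.4346.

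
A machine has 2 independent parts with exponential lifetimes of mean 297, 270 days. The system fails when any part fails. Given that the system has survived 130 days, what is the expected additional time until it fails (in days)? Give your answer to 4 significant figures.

141.4

First-failure rate Σλ = 1/297 + 1/270 = 0.00707071.
By memorylessness the expected residual is 1/Σλ = 141.429 days, regardless of the 130 already elapsed.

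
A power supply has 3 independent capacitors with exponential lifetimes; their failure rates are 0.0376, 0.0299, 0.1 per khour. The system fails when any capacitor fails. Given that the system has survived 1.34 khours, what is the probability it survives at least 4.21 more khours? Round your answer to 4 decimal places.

Time to first failure ~ Exp(Σλ) with Σλ = 0.1675.
By memorylessness, P(T > 1.34+4.21 | T > 1.34) = P(T > 4.21) = e^(−0.1675·4.21) ≈ 0.4940.

0.4940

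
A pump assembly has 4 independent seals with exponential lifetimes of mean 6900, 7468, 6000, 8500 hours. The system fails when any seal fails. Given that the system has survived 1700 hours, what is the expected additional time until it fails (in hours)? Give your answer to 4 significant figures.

1776

First-failure rate Σλ = 1/6900 + 1/7468 + 1/6000 + 1/8500 = 0.000563146.
By memorylessness the expected residual is 1/Σλ = 1775.74 hours, regardless of the 1700 already elapsed.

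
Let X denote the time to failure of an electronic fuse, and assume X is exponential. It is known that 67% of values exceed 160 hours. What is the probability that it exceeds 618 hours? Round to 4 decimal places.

0.2129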